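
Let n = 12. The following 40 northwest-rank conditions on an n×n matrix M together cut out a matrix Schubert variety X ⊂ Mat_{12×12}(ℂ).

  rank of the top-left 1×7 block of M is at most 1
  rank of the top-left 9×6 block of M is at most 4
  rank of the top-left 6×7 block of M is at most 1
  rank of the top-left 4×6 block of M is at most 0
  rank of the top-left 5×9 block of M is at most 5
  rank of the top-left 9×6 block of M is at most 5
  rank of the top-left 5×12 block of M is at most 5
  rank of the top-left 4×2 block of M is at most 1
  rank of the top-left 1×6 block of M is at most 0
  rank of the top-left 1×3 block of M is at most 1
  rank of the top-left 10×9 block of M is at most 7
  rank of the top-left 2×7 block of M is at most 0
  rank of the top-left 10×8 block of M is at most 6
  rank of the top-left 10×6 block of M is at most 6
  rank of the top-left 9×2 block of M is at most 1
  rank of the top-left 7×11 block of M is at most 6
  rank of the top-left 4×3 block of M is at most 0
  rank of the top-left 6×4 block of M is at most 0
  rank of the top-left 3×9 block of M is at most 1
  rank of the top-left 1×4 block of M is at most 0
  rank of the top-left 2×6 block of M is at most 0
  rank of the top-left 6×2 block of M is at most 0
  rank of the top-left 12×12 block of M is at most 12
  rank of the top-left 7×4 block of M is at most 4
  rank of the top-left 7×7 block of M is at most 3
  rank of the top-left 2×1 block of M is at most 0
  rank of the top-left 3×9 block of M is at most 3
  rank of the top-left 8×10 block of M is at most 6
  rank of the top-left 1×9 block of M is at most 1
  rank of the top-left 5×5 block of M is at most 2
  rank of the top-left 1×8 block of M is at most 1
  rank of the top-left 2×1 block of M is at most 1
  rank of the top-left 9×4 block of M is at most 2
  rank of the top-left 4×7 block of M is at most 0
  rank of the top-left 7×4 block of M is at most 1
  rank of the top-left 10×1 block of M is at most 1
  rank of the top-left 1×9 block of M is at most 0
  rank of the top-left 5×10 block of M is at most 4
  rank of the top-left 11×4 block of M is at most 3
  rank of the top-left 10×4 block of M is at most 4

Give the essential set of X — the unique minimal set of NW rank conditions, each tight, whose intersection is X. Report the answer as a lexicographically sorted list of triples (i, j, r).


Rank table r_w(12×12) implied by the 40 constraints:

  R[1]: 0 | 0 | 0 | 0 | 0 | 0 | 0 | 0 | 0 | 1 | 1 | 1
  R[2]: 0 | 0 | 0 | 0 | 0 | 0 | 0 | 1 | 1 | 2 | 2 | 2
  R[3]: 0 | 0 | 0 | 0 | 0 | 0 | 0 | 1 | 1 | 2 | 3 | 3
  R[4]: 0 | 0 | 0 | 0 | 0 | 0 | 0 | 1 | 2 | 3 | 4 | 4
  R[5]: 0 | 0 | 0 | 0 | 1 | 1 | 1 | 2 | 3 | 4 | 5 | 5
  R[6]: 0 | 0 | 0 | 0 | 1 | 1 | 1 | 2 | 3 | 4 | 5 | 6
  R[7]: 1 | 1 | 1 | 1 | 2 | 2 | 2 | 3 | 4 | 5 | 6 | 7
  R[8]: 1 | 1 | 2 | 2 | 3 | 3 | 3 | 4 | 5 | 6 | 7 | 8
  R[9]: 1 | 1 | 2 | 2 | 3 | 4 | 4 | 5 | 6 | 7 | 8 | 9
  R[10]: 1 | 2 | 3 | 3 | 4 | 5 | 5 | 6 | 7 | 8 | 9 | 10
  R[11]: 1 | 2 | 3 | 3 | 4 | 5 | 6 | 7 | 8 | 9 | 10 | 11
  R[12]: 1 | 2 | 3 | 4 | 5 | 6 | 7 | 8 | 9 | 10 | 11 | 12

hence w(1..12) = (10, 8, 11, 9, 5, 12, 1, 3, 6, 2, 7, 4).

Rothe diagram D(w) (45 cells), 8 SE-corners (essential conditions):

[(1, 9, 0), (3, 9, 1), (4, 7, 0), (6, 4, 0), (6, 7, 1), (9, 2, 1), (9, 4, 2), (11, 4, 3)]


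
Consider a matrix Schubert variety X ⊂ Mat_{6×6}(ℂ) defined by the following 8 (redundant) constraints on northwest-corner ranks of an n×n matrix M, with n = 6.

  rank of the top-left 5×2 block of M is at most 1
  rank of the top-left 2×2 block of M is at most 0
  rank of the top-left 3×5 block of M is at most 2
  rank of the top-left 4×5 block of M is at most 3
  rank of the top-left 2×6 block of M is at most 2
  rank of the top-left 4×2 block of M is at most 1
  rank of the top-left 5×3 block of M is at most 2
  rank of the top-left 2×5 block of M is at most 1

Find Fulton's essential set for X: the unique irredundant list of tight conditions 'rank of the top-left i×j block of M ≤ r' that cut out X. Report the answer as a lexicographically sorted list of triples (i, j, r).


The tightest implied rank at each (i,j), from the 8 conditions:

  row 1: 0 0 1 1 1 1
  row 2: 0 0 1 1 1 2
  row 3: 1 1 2 2 2 3
  row 4: 1 1 2 3 3 4
  row 5: 1 1 2 3 4 5
  row 6: 1 2 3 4 5 6

hence w(1..6) = (3, 6, 1, 4, 5, 2).

D(w) has 8 cells with 3 SE-corners; essential set:

[(2, 2, 0), (2, 5, 1), (5, 2, 1)]


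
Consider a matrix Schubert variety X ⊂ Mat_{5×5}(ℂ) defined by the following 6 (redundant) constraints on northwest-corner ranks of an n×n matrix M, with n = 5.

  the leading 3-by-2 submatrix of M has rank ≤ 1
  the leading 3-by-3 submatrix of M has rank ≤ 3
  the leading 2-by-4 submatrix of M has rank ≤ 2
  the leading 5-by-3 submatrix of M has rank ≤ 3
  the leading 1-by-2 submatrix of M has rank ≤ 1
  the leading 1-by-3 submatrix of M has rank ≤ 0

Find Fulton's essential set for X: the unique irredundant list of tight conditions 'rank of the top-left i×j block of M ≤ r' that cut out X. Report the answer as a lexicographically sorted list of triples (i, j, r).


The tightest implied rank at each (i,j), from the 6 conditions:

  0 | 0 | 0 | 1 | 1
  1 | 1 | 1 | 2 | 2
  1 | 1 | 2 | 3 | 3
  1 | 2 | 3 | 4 | 4
  1 | 2 | 3 | 4 | 5

hence w(1..5) = (4, 1, 3, 2, 5).

D(w) has 4 cells with 2 SE-corners; essential set:

[(1, 3, 0), (3, 2, 1)]


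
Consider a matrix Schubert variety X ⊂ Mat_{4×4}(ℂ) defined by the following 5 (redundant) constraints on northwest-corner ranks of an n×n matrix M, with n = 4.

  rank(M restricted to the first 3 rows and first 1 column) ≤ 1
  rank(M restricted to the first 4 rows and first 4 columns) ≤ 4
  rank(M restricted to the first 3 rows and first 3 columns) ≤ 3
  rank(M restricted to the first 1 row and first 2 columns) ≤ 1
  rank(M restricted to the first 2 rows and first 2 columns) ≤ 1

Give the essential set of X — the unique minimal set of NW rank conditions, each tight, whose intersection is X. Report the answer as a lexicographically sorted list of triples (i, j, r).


The tightest implied rank at each (i,j), from the 5 conditions:

  R[1]: 1  1  1  1
  R[2]: 1  1  2  2
  R[3]: 1  2  3  3
  R[4]: 1  2  3  4

second differences of R give the permutation w = (1, 3, 2, 4).

D(w) has 1 cell with 1 SE-corner; essential set:

[(2, 2, 1)]


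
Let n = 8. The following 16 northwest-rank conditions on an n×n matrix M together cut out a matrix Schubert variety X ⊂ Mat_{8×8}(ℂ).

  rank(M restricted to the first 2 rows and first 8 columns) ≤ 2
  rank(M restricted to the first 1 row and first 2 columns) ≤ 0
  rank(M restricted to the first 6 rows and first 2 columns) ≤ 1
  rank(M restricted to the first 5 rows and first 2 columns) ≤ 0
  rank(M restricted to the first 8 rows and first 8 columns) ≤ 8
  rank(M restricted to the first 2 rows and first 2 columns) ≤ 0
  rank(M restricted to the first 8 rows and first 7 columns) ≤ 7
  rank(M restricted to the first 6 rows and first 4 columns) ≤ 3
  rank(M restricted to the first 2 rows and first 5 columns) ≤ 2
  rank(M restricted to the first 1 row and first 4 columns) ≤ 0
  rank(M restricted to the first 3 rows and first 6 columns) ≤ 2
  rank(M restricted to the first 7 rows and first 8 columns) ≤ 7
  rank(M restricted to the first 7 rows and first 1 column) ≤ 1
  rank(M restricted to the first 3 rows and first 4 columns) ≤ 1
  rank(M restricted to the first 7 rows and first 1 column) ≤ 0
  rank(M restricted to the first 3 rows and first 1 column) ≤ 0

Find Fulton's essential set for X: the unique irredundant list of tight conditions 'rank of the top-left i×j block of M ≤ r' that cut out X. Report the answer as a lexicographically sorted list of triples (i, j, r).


Rank table r_w(8×8) implied by the 16 constraints:

  0 | 0 | 0 | 0 | 1 | 1 | 1 | 1
  0 | 0 | 1 | 1 | 2 | 2 | 2 | 2
  0 | 0 | 1 | 1 | 2 | 2 | 3 | 3
  0 | 0 | 1 | 2 | 3 | 3 | 4 | 4
  0 | 0 | 1 | 2 | 3 | 4 | 5 | 5
  0 | 1 | 2 | 3 | 4 | 5 | 6 | 6
  0 | 1 | 2 | 3 | 4 | 5 | 6 | 7
  1 | 2 | 3 | 4 | 5 | 6 | 7 | 8

giving w = (5, 3, 7, 4, 6, 2, 8, 1) via Δ²R.

Fulton essential set (5 of the 16 Rothe cells):

[(1, 4, 0), (3, 4, 1), (3, 6, 2), (5, 2, 0), (7, 1, 0)]


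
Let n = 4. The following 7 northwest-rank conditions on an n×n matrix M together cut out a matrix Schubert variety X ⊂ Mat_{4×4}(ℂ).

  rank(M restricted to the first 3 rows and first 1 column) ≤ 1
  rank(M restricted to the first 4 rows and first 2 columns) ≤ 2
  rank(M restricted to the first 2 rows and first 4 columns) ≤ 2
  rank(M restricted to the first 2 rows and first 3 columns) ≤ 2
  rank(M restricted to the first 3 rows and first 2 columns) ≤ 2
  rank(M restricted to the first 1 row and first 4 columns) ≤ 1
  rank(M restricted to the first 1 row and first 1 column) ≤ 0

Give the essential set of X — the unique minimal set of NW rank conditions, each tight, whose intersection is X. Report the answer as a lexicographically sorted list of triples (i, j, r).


Computing R[i][j] = min implied NW-rank bound (n=4, 7 conditions):

  row 1: 0 | 1 | 1 | 1
  row 2: 1 | 2 | 2 | 2
  row 3: 1 | 2 | 3 | 3
  row 4: 1 | 2 | 3 | 4

second differences of R give the permutation w = (2, 1, 3, 4).

Fulton essential set (the sole Rothe cell):

[(1, 1, 0)]


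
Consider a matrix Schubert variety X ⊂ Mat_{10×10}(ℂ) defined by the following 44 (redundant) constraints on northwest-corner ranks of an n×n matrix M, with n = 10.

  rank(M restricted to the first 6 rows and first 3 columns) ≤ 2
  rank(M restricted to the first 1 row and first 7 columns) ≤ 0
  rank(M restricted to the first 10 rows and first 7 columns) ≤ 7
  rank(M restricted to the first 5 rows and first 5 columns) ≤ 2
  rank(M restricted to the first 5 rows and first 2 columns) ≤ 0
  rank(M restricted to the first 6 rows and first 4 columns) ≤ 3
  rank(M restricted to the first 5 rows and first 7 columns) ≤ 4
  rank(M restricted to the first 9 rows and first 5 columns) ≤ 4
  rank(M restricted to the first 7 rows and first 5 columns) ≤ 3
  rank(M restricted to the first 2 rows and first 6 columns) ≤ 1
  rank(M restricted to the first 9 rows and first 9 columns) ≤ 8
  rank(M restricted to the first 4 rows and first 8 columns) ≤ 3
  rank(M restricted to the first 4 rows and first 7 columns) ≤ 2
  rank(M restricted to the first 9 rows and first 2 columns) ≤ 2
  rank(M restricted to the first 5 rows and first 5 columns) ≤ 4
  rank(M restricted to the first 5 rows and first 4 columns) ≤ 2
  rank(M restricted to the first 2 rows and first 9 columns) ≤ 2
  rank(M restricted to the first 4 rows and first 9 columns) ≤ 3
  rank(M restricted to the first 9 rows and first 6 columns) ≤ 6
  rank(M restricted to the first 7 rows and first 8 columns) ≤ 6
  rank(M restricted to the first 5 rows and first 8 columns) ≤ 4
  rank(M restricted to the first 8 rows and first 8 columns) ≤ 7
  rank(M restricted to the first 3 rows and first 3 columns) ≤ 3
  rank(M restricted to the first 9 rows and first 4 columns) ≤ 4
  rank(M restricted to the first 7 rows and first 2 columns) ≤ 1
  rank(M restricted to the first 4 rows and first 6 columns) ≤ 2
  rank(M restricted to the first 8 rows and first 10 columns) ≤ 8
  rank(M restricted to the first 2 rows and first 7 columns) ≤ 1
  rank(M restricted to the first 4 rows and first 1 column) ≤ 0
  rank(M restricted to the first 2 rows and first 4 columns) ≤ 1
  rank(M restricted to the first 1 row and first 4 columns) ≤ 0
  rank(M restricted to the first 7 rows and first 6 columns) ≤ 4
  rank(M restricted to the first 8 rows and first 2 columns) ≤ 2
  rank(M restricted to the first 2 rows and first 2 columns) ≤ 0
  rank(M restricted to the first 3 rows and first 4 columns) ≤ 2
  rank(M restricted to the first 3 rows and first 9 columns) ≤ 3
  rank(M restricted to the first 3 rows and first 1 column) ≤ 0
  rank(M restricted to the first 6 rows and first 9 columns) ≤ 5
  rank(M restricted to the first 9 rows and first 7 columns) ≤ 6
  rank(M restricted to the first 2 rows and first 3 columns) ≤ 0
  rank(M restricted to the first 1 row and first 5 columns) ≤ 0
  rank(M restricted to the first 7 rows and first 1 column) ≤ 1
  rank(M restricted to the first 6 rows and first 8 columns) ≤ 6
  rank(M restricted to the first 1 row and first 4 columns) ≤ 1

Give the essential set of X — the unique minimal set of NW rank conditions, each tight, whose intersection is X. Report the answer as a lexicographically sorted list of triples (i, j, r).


The tightest implied rank at each (i,j), from the 44 conditions:

  0 0 0 0 0 0 0 1 1 1
  0 0 0 1 1 1 1 2 2 2
  0 0 1 2 2 2 2 3 3 3
  0 0 1 2 2 2 2 3 3 4
  0 0 1 2 2 3 3 4 4 5
  1 1 2 3 3 4 4 5 5 6
  1 1 2 3 3 4 5 6 6 7
  1 2 3 4 4 5 6 7 7 8
  1 2 3 4 4 5 6 7 8 9
  1 2 3 4 5 6 7 8 9 10

second differences of R give the permutation w = (8, 4, 3, 10, 6, 1, 7, 2, 9, 5).

ℓ(w)=24; the 9 essential cells (i,j,r):

[(1, 7, 0), (2, 3, 0), (4, 7, 2), (4, 9, 3), (5, 2, 0), (5, 5, 2), (7, 2, 1), (7, 5, 3), (9, 5, 4)]


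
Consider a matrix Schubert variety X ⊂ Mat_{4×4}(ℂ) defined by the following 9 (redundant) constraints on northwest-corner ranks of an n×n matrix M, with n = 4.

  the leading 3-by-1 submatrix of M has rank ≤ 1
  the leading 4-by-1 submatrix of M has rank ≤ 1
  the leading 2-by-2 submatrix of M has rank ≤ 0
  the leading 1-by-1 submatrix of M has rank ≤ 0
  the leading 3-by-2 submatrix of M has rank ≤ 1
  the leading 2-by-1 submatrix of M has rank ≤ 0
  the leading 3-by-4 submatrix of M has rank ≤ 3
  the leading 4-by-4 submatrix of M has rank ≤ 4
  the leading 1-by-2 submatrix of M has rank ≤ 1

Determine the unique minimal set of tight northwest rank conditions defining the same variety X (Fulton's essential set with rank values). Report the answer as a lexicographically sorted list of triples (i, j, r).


Reconstructing r_w from the 9 given conditions:

  i=1: 0, 0, 1, 1
  i=2: 0, 0, 1, 2
  i=3: 1, 1, 2, 3
  i=4: 1, 2, 3, 4

so w = (3, 4, 1, 2).

1 SE-corner of the 4-cell Rothe diagram gives Ess(w):

[(2, 2, 0)]


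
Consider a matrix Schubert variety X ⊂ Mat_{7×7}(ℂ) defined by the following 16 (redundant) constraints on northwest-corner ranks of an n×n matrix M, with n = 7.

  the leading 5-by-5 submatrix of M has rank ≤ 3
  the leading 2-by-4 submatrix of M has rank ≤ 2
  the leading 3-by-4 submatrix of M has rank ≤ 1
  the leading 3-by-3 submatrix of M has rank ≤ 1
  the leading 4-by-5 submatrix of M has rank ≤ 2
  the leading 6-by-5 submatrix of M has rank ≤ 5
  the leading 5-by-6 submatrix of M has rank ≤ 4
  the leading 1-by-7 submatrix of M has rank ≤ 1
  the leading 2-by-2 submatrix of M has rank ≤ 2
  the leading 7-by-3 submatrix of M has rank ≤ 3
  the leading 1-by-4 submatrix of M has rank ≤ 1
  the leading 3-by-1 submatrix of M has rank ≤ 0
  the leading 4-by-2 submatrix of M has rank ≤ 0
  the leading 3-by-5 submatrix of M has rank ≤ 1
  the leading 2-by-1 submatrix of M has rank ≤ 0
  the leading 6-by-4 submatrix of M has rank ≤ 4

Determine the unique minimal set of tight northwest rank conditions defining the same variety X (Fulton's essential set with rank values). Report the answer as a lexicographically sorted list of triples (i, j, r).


Rank table r_w(7×7) implied by the 16 constraints:

  R[1]: 0, 0, 1, 1, 1, 1, 1
  R[2]: 0, 0, 1, 1, 1, 2, 2
  R[3]: 0, 0, 1, 1, 1, 2, 3
  R[4]: 0, 0, 1, 2, 2, 3, 4
  R[5]: 1, 1, 2, 3, 3, 4, 5
  R[6]: 1, 2, 3, 4, 4, 5, 6
  R[7]: 1, 2, 3, 4, 5, 6, 7

giving w = (3, 6, 7, 4, 1, 2, 5) via Δ²R.

Fulton essential set (2 of the 12 Rothe cells):

[(3, 5, 1), (4, 2, 0)]


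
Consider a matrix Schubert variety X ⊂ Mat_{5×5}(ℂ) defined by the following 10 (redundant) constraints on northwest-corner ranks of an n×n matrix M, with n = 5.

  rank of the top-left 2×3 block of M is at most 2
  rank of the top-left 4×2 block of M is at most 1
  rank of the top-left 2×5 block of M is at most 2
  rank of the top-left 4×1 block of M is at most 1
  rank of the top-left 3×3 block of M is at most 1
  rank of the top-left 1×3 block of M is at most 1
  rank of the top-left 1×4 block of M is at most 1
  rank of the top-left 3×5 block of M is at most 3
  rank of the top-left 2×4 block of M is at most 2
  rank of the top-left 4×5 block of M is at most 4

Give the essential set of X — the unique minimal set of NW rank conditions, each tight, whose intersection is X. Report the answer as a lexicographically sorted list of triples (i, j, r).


Recovering R(i,j) via the rank-extension bound from the 10 conditions:

  1 1 1 1 1
  1 1 1 2 2
  1 1 1 2 3
  1 1 2 3 4
  1 2 3 4 5

hence w(1..5) = (1, 4, 5, 3, 2).

2 SE-corners of the 5-cell Rothe diagram give Ess(w):

[(3, 3, 1), (4, 2, 1)]


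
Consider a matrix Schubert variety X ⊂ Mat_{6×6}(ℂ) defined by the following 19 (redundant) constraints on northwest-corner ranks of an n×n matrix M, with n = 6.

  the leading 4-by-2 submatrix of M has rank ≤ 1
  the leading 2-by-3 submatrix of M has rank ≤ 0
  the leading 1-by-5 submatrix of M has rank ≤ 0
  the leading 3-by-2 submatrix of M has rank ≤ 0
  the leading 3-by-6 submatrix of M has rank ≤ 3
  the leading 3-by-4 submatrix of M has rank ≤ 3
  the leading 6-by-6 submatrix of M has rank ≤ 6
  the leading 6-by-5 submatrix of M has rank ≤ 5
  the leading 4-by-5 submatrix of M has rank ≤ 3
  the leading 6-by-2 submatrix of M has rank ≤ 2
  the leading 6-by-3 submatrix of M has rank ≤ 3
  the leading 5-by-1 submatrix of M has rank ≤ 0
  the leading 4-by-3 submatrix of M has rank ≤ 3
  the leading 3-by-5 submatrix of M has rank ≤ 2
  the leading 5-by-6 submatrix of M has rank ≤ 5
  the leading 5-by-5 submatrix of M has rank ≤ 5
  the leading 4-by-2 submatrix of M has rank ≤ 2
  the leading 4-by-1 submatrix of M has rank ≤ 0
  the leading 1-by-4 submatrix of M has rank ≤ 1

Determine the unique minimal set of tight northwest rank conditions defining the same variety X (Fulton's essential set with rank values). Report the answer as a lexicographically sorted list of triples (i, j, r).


Recovering R(i,j) via the rank-extension bound from the 19 conditions:

  R[1]: 0  0  0  0  0  1
  R[2]: 0  0  0  1  1  2
  R[3]: 0  0  1  2  2  3
  R[4]: 0  1  2  3  3  4
  R[5]: 0  1  2  3  4  5
  R[6]: 1  2  3  4  5  6

hence w(1..6) = (6, 4, 3, 2, 5, 1).

ℓ(w)=12; the 4 essential cells (i,j,r):

[(1, 5, 0), (2, 3, 0), (3, 2, 0), (5, 1, 0)]


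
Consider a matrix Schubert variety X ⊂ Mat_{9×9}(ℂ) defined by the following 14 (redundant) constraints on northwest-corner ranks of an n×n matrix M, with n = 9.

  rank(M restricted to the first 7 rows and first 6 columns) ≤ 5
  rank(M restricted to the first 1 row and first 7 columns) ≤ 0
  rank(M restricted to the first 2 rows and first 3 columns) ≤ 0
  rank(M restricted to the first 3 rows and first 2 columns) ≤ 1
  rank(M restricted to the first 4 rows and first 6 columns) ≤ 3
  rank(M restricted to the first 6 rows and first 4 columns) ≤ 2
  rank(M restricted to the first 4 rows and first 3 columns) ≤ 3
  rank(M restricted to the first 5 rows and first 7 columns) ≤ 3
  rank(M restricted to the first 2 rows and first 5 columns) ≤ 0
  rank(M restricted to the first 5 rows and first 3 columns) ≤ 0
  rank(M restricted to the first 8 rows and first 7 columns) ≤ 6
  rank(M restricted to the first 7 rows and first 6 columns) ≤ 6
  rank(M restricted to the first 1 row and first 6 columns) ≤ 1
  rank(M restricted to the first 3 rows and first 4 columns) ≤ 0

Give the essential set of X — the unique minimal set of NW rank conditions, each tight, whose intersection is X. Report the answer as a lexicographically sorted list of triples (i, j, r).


Recovering R(i,j) via the rank-extension bound from the 14 conditions:

  R[1]: 0 | 0 | 0 | 0 | 0 | 0 | 0 | 1 | 1
  R[2]: 0 | 0 | 0 | 0 | 0 | 1 | 1 | 2 | 2
  R[3]: 0 | 0 | 0 | 0 | 1 | 2 | 2 | 3 | 3
  R[4]: 0 | 0 | 0 | 1 | 2 | 3 | 3 | 4 | 4
  R[5]: 0 | 0 | 0 | 1 | 2 | 3 | 3 | 4 | 5
  R[6]: 1 | 1 | 1 | 2 | 3 | 4 | 4 | 5 | 6
  R[7]: 1 | 2 | 2 | 3 | 4 | 5 | 5 | 6 | 7
  R[8]: 1 | 2 | 3 | 4 | 5 | 6 | 6 | 7 | 8
  R[9]: 1 | 2 | 3 | 4 | 5 | 6 | 7 | 8 | 9

the unique w with this rank table is (8, 6, 5, 4, 9, 1, 2, 3, 7).

Fulton essential set (5 of the 23 Rothe cells):

[(1, 7, 0), (2, 5, 0), (3, 4, 0), (5, 3, 0), (5, 7, 3)]


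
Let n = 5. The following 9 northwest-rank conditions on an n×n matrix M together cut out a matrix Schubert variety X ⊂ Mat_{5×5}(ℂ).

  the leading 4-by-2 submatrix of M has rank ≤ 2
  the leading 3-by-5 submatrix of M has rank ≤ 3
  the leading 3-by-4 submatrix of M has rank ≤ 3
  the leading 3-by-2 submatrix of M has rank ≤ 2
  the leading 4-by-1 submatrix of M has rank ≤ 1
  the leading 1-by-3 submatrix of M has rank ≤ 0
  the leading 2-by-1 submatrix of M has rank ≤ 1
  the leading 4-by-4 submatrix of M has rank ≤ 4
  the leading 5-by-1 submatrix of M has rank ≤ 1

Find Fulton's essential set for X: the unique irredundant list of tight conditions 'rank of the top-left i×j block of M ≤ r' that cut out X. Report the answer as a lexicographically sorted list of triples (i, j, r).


Reconstructing r_w from the 9 given conditions:

  row 1: 0, 0, 0, 1, 1
  row 2: 1, 1, 1, 2, 2
  row 3: 1, 2, 2, 3, 3
  row 4: 1, 2, 3, 4, 4
  row 5: 1, 2, 3, 4, 5

second differences of R give the permutation w = (4, 1, 2, 3, 5).

1 SE-corner of the 3-cell Rothe diagram gives Ess(w):

[(1, 3, 0)]


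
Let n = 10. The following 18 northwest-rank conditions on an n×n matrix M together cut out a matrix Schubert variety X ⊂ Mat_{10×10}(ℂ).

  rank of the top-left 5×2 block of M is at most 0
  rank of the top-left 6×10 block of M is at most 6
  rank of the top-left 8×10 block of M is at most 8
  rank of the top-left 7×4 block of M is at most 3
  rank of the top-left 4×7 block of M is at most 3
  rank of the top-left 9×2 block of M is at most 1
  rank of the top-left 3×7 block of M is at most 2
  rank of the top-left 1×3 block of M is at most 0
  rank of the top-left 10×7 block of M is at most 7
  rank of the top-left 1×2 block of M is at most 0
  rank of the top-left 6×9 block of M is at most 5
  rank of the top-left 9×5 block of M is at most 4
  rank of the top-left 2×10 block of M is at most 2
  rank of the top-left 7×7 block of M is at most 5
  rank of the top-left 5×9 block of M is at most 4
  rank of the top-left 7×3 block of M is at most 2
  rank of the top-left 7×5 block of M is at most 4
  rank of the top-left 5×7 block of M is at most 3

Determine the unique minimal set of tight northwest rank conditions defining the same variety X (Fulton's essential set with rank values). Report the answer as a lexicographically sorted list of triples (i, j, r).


Recovering R(i,j) via the rank-extension bound from the 18 conditions:

  0 | 0 | 0 | 1 | 1 | 1 | 1 | 1 | 1 | 1
  0 | 0 | 1 | 2 | 2 | 2 | 2 | 2 | 2 | 2
  0 | 0 | 1 | 2 | 2 | 2 | 2 | 3 | 3 | 3
  0 | 0 | 1 | 2 | 3 | 3 | 3 | 4 | 4 | 4
  0 | 0 | 1 | 2 | 3 | 3 | 3 | 4 | 4 | 5
  1 | 1 | 2 | 3 | 4 | 4 | 4 | 5 | 5 | 6
  1 | 1 | 2 | 3 | 4 | 5 | 5 | 6 | 6 | 7
  1 | 1 | 2 | 3 | 4 | 5 | 6 | 7 | 7 | 8
  1 | 1 | 2 | 3 | 4 | 5 | 6 | 7 | 8 | 9
  1 | 2 | 3 | 4 | 5 | 6 | 7 | 8 | 9 | 10

hence w(1..10) = (4, 3, 8, 5, 10, 1, 6, 7, 9, 2).

ℓ(w)=20; the 6 essential cells (i,j,r):

[(1, 3, 0), (3, 7, 2), (5, 2, 0), (5, 7, 3), (5, 9, 4), (9, 2, 1)]


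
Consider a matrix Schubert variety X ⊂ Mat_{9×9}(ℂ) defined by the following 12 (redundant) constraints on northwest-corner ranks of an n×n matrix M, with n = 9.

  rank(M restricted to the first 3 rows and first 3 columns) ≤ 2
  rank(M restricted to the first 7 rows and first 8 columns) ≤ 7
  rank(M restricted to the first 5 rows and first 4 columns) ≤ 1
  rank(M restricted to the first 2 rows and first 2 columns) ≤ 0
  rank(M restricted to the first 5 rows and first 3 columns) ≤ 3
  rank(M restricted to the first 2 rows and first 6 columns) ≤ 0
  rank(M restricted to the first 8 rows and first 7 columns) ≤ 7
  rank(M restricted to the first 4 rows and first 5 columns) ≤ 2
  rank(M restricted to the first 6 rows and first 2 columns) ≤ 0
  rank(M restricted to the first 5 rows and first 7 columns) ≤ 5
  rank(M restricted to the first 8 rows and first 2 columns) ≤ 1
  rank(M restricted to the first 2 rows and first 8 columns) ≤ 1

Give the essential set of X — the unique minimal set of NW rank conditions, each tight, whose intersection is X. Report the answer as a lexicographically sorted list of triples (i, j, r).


Reconstructing r_w from the 12 given conditions:

  R[1]: 0 | 0 | 0 | 0 | 0 | 0 | 1 | 1 | 1
  R[2]: 0 | 0 | 0 | 0 | 0 | 0 | 1 | 1 | 2
  R[3]: 0 | 0 | 1 | 1 | 1 | 1 | 2 | 2 | 3
  R[4]: 0 | 0 | 1 | 1 | 2 | 2 | 3 | 3 | 4
  R[5]: 0 | 0 | 1 | 1 | 2 | 3 | 4 | 4 | 5
  R[6]: 0 | 0 | 1 | 2 | 3 | 4 | 5 | 5 | 6
  R[7]: 1 | 1 | 2 | 3 | 4 | 5 | 6 | 6 | 7
  R[8]: 1 | 1 | 2 | 3 | 4 | 5 | 6 | 7 | 8
  R[9]: 1 | 2 | 3 | 4 | 5 | 6 | 7 | 8 | 9

giving w = (7, 9, 3, 5, 6, 4, 1, 8, 2) via Δ²R.

|D(w)|=24, |Ess(w)|=5:

[(2, 6, 0), (2, 8, 1), (5, 4, 1), (6, 2, 0), (8, 2, 1)]


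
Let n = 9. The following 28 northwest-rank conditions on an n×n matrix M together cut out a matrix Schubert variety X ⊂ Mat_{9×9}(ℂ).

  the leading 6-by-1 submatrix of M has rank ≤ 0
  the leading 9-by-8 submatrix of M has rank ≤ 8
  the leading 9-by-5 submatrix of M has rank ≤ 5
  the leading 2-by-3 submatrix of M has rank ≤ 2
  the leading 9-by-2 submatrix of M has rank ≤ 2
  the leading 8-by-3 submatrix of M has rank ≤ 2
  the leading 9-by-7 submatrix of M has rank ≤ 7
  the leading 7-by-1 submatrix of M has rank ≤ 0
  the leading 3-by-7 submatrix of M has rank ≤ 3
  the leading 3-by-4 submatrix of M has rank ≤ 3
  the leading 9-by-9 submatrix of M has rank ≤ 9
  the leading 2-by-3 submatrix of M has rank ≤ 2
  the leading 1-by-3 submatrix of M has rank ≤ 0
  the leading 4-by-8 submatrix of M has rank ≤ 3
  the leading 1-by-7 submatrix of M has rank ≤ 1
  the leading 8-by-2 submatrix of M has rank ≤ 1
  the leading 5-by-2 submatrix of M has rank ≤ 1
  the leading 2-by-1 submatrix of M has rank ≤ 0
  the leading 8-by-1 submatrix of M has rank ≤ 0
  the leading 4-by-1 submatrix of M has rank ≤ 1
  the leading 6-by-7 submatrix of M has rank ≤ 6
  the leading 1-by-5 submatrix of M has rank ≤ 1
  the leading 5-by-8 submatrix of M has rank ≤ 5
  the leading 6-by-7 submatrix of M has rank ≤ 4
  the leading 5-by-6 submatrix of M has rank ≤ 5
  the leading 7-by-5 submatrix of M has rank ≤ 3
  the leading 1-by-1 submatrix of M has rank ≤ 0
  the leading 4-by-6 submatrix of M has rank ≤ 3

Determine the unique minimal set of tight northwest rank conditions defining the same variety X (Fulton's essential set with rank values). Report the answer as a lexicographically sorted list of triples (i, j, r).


Computing R[i][j] = min implied NW-rank bound (n=9, 28 conditions):

  row 1: 0 | 0 | 0 | 1 | 1 | 1 | 1 | 1 | 1
  row 2: 0 | 1 | 1 | 2 | 2 | 2 | 2 | 2 | 2
  row 3: 0 | 1 | 2 | 3 | 3 | 3 | 3 | 3 | 3
  row 4: 0 | 1 | 2 | 3 | 3 | 3 | 3 | 3 | 4
  row 5: 0 | 1 | 2 | 3 | 3 | 4 | 4 | 4 | 5
  row 6: 0 | 1 | 2 | 3 | 3 | 4 | 4 | 5 | 6
  row 7: 0 | 1 | 2 | 3 | 3 | 4 | 5 | 6 | 7
  row 8: 0 | 1 | 2 | 3 | 4 | 5 | 6 | 7 | 8
  row 9: 1 | 2 | 3 | 4 | 5 | 6 | 7 | 8 | 9

so w = (4, 2, 3, 9, 6, 8, 7, 5, 1).

ℓ(w)=18; the 5 essential cells (i,j,r):

[(1, 3, 0), (4, 8, 3), (6, 7, 4), (7, 5, 3), (8, 1, 0)]


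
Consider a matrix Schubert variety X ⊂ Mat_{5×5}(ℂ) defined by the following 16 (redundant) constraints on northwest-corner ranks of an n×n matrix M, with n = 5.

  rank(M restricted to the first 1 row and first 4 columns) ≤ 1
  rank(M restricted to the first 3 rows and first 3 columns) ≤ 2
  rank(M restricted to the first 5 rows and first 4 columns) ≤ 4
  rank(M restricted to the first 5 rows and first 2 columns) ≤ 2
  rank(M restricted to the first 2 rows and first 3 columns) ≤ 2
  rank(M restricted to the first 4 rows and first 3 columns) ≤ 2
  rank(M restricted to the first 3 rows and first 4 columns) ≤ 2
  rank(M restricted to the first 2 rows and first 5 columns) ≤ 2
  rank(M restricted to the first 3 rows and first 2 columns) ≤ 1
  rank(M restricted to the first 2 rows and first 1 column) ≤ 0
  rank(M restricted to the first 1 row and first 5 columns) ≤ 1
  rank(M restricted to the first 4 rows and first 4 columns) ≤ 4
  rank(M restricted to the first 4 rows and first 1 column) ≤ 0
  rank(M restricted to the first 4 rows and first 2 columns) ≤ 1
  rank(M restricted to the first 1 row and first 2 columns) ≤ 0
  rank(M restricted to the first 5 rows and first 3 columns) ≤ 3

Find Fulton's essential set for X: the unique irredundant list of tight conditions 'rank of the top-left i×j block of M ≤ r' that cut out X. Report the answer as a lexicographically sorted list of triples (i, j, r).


Computing R[i][j] = min implied NW-rank bound (n=5, 16 conditions):

  0  0  1  1  1
  0  1  2  2  2
  0  1  2  2  3
  0  1  2  3  4
  1  2  3  4  5

hence w(1..5) = (3, 2, 5, 4, 1).

|D(w)|=6, |Ess(w)|=3:

[(1, 2, 0), (3, 4, 2), (4, 1, 0)]


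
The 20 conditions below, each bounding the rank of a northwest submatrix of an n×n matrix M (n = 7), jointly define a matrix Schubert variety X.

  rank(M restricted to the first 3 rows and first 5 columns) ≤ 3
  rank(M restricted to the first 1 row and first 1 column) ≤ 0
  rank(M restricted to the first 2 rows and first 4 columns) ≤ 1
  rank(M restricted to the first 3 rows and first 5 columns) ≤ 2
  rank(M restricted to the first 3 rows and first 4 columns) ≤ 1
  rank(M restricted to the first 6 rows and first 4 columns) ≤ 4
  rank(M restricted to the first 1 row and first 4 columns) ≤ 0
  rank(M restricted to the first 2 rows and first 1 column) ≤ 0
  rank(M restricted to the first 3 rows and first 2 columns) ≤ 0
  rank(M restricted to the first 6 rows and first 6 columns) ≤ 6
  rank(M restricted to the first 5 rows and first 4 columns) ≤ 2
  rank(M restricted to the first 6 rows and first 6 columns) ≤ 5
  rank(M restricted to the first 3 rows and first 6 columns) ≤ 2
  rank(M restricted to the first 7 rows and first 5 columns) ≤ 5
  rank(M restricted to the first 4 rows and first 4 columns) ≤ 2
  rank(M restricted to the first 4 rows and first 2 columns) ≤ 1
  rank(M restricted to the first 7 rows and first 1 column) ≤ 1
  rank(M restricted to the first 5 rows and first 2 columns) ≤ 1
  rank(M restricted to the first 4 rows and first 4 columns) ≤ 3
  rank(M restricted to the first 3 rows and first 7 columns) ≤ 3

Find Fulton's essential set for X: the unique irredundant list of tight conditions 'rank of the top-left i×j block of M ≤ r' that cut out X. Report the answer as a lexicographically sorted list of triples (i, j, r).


Reconstructing r_w from the 20 given conditions:

  row 1: 0, 0, 0, 0, 1, 1, 1
  row 2: 0, 0, 1, 1, 2, 2, 2
  row 3: 0, 0, 1, 1, 2, 2, 3
  row 4: 1, 1, 2, 2, 3, 3, 4
  row 5: 1, 1, 2, 2, 3, 4, 5
  row 6: 1, 2, 3, 3, 4, 5, 6
  row 7: 1, 2, 3, 4, 5, 6, 7

giving w = (5, 3, 7, 1, 6, 2, 4) via Δ²R.

6 SE-corners of the 12-cell Rothe diagram give Ess(w):

[(1, 4, 0), (3, 2, 0), (3, 4, 1), (3, 6, 2), (5, 2, 1), (5, 4, 2)]


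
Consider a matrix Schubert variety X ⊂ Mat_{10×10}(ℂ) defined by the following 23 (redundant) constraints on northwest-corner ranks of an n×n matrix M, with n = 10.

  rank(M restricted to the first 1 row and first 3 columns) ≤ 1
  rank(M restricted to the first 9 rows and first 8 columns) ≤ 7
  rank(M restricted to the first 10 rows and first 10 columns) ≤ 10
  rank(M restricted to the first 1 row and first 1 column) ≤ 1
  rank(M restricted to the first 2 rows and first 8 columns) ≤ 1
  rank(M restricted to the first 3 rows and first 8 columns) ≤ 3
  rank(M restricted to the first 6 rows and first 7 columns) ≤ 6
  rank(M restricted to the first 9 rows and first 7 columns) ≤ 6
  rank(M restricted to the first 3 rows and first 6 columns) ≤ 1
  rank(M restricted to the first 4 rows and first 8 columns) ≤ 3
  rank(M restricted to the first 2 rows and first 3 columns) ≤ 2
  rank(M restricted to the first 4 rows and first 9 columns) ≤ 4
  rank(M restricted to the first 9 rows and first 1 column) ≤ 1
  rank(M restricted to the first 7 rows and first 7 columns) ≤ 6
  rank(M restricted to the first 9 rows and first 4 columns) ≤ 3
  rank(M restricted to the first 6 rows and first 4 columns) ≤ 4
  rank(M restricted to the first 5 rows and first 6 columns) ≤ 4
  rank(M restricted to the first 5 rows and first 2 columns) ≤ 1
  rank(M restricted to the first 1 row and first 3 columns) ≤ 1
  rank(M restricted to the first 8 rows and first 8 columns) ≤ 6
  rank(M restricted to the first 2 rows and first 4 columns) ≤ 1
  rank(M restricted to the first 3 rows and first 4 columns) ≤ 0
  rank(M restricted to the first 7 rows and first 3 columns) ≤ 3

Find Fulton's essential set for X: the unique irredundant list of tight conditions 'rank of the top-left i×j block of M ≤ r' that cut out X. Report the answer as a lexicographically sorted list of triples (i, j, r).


Computing R[i][j] = min implied NW-rank bound (n=10, 23 conditions):

  0, 0, 0, 0, 1, 1, 1, 1, 1, 1
  0, 0, 0, 0, 1, 1, 1, 1, 2, 2
  0, 0, 0, 0, 1, 1, 2, 2, 3, 3
  1, 1, 1, 1, 2, 2, 3, 3, 4, 4
  1, 1, 2, 2, 3, 3, 4, 4, 5, 5
  1, 2, 3, 3, 4, 4, 5, 5, 6, 6
  1, 2, 3, 3, 4, 5, 6, 6, 7, 7
  1, 2, 3, 3, 4, 5, 6, 6, 7, 8
  1, 2, 3, 3, 4, 5, 6, 7, 8, 9
  1, 2, 3, 4, 5, 6, 7, 8, 9, 10

giving w = (5, 9, 7, 1, 3, 2, 6, 10, 8, 4) via Δ²R.

Rothe diagram D(w) (21 cells), 6 SE-corners (essential conditions):

[(2, 8, 1), (3, 4, 0), (3, 6, 1), (5, 2, 1), (8, 8, 6), (9, 4, 3)]


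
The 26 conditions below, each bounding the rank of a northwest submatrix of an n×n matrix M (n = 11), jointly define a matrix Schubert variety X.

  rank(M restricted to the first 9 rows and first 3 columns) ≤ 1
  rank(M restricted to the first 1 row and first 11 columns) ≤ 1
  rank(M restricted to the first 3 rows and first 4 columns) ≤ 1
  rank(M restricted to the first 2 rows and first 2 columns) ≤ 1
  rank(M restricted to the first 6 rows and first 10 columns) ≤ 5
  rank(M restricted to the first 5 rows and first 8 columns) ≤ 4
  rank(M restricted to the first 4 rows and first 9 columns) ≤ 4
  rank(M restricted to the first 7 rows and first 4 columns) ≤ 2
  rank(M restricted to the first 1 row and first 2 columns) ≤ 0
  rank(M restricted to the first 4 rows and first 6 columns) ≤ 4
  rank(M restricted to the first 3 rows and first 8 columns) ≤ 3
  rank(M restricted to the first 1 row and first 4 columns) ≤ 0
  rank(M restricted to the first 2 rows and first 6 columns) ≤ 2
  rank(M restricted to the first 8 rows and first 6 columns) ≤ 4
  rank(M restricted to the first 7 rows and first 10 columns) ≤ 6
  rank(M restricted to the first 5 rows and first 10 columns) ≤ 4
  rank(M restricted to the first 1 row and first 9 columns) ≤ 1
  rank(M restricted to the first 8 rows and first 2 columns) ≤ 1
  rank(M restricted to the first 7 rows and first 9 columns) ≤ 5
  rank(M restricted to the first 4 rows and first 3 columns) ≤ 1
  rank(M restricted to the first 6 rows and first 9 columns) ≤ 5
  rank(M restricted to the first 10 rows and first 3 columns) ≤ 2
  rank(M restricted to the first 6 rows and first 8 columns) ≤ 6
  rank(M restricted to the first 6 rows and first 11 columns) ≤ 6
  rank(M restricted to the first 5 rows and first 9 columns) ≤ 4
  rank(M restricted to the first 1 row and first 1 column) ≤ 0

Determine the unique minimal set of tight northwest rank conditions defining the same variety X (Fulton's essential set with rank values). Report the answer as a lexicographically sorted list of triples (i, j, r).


Recovering R(i,j) via the rank-extension bound from the 26 conditions:

  R[1]: 0, 0, 0, 0, 1, 1, 1, 1, 1, 1, 1
  R[2]: 1, 1, 1, 1, 2, 2, 2, 2, 2, 2, 2
  R[3]: 1, 1, 1, 1, 2, 3, 3, 3, 3, 3, 3
  R[4]: 1, 1, 1, 2, 3, 4, 4, 4, 4, 4, 4
  R[5]: 1, 1, 1, 2, 3, 4, 4, 4, 4, 4, 5
  R[6]: 1, 1, 1, 2, 3, 4, 5, 5, 5, 5, 6
  R[7]: 1, 1, 1, 2, 3, 4, 5, 5, 5, 6, 7
  R[8]: 1, 1, 1, 2, 3, 4, 5, 6, 6, 7, 8
  R[9]: 1, 1, 1, 2, 3, 4, 5, 6, 7, 8, 9
  R[10]: 1, 2, 2, 3, 4, 5, 6, 7, 8, 9, 10
  R[11]: 1, 2, 3, 4, 5, 6, 7, 8, 9, 10, 11

second differences of R give the permutation w = (5, 1, 6, 4, 11, 7, 10, 8, 9, 2, 3).

5 SE-corners of the 25-cell Rothe diagram give Ess(w):

[(1, 4, 0), (3, 4, 1), (5, 10, 4), (7, 9, 5), (9, 3, 1)]


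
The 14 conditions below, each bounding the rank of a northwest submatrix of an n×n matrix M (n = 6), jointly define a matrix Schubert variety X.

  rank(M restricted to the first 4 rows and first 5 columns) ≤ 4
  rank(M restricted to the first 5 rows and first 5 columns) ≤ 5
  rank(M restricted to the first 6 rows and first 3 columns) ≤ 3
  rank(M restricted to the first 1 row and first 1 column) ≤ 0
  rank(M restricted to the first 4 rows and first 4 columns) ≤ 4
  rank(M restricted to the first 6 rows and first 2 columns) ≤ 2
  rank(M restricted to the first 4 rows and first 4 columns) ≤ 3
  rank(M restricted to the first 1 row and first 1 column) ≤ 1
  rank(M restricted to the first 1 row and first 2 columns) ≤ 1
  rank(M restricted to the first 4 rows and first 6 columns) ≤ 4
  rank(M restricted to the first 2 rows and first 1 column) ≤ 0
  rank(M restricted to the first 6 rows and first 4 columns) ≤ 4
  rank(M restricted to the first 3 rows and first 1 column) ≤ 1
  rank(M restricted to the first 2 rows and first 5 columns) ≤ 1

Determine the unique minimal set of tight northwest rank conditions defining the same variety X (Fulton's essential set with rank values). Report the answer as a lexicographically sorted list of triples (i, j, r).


Reconstructing r_w from the 14 given conditions:

  R[1]: 0  1  1  1  1  1
  R[2]: 0  1  1  1  1  2
  R[3]: 1  2  2  2  2  3
  R[4]: 1  2  3  3  3  4
  R[5]: 1  2  3  4  4  5
  R[6]: 1  2  3  4  5  6

giving w = (2, 6, 1, 3, 4, 5) via Δ²R.

|D(w)|=5, |Ess(w)|=2:

[(2, 1, 0), (2, 5, 1)]


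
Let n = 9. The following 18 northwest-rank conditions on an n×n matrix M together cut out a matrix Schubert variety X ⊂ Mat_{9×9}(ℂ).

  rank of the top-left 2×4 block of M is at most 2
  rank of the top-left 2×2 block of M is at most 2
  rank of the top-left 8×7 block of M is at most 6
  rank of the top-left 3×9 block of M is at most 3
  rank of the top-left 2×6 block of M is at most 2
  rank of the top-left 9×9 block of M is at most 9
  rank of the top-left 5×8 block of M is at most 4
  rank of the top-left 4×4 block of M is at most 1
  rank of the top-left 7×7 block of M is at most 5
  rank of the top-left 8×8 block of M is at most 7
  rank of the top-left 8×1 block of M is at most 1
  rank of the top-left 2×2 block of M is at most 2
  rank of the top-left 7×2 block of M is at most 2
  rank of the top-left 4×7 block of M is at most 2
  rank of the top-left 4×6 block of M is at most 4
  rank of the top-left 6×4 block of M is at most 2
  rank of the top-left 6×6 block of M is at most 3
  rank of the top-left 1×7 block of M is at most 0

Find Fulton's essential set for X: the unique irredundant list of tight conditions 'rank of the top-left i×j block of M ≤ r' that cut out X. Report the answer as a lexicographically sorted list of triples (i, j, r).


Propagating the 18 rank bounds to every northwest block:

  0  0  0  0  0  0  0  1  1
  1  1  1  1  1  1  1  2  2
  1  1  1  1  2  2  2  3  3
  1  1  1  1  2  2  2  3  4
  1  2  2  2  3  3  3  4  5
  1  2  2  2  3  3  4  5  6
  1  2  3  3  4  4  5  6  7
  1  2  3  4  5  5  6  7  8
  1  2  3  4  5  6  7  8  9

reading off 1-entries of Δ²R: w = (8, 1, 5, 9, 2, 7, 3, 4, 6).

ℓ(w)=18; the 5 essential cells (i,j,r):

[(1, 7, 0), (4, 4, 1), (4, 7, 2), (6, 4, 2), (6, 6, 3)]


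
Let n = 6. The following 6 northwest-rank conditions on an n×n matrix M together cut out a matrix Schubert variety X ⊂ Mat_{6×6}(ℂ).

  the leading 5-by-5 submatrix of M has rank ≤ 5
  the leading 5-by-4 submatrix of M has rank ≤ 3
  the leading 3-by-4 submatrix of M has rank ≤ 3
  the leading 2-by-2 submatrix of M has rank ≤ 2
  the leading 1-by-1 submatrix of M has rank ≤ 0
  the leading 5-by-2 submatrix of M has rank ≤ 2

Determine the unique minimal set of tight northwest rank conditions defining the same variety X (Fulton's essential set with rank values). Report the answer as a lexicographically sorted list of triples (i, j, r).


Recovering R(i,j) via the rank-extension bound from the 6 conditions:

  R[1]: 0 | 1 | 1 | 1 | 1 | 1
  R[2]: 1 | 2 | 2 | 2 | 2 | 2
  R[3]: 1 | 2 | 3 | 3 | 3 | 3
  R[4]: 1 | 2 | 3 | 3 | 4 | 4
  R[5]: 1 | 2 | 3 | 3 | 4 | 5
  R[6]: 1 | 2 | 3 | 4 | 5 | 6

so w = (2, 1, 3, 5, 6, 4).

Rothe diagram D(w) (3 cells), 2 SE-corners (essential conditions):

[(1, 1, 0), (5, 4, 3)]
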